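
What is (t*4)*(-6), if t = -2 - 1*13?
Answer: 360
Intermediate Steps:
t = -15 (t = -2 - 13 = -15)
(t*4)*(-6) = -15*4*(-6) = -60*(-6) = 360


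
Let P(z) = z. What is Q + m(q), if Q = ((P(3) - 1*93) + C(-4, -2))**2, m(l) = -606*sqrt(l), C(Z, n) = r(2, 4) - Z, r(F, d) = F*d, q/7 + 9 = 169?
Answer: 6084 - 2424*sqrt(70) ≈ -14197.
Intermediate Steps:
q = 1120 (q = -63 + 7*169 = -63 + 1183 = 1120)
C(Z, n) = 8 - Z (C(Z, n) = 2*4 - Z = 8 - Z)
Q = 6084 (Q = ((3 - 1*93) + (8 - 1*(-4)))**2 = ((3 - 93) + (8 + 4))**2 = (-90 + 12)**2 = (-78)**2 = 6084)
Q + m(q) = 6084 - 2424*sqrt(70)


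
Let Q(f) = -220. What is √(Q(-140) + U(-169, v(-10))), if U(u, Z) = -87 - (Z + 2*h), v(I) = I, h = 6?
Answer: I*√309 ≈ 17.578*I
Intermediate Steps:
U(u, Z) = -99 - Z (U(u, Z) = -87 - (Z + 2*6) = -87 - (Z + 12) = -87 - (12 + Z) = -87 + (-12 - Z) = -99 - Z)
√(Q(-140) + U(-169, v(-10))) = √(-220 + (-99 - 1*(-10))) = √(-220 + (-99 + 10)) = √(-220 - 89) = √(-309) = I*√309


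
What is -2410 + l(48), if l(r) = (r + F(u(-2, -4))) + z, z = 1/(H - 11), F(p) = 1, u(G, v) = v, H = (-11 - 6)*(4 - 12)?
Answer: -295124/125 ≈ -2361.0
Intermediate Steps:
H = 136 (H = -17*(-8) = 136)
z = 1/125 (z = 1/(136 - 11) = 1/125 ≈ 0.0080000)
l(r) = 126/125 + r (l(r) = (r + 1) + 1/125 = (1 + r) + 1/125 = 126/125 + r)
-2410 + l(48) = -2410 + (126/125 + 48) = -2410 + 6126/125 = -295124/125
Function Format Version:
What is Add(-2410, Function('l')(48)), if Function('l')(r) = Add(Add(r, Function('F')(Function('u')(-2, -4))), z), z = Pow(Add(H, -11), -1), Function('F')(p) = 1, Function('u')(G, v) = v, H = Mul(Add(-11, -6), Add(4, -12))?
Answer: Rational(-295124, 125) ≈ -2361.0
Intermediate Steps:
H = 136 (H = Mul(-17, -8) = 136)
z = Rational(1, 125) (z = Pow(Add(136, -11), -1) = Pow(125, -1) = Rational(1, 125) ≈ 0.0080000)
Function('l')(r) = Add(Rational(126, 125), r) (Function('l')(r) = Add(Add(r, 1), Rational(1, 125)) = Add(Add(1, r), Rational(1, 125)) = Add(Rational(126, 125), r))
Add(-2410, Function('l')(48)) = Add(-2410, Add(Rational(126, 125), 48)) = Add(-2410, Rational(6126, 125)) = Rational(-295124, 125)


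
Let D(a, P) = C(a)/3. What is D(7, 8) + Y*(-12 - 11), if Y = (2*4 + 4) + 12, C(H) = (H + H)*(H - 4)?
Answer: -538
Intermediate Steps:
C(H) = 2*H*(-4 + H) (C(H) = (2*H)*(-4 + H) = 2*H*(-4 + H))
Y = 24 (Y = (8 + 4) + 12 = 12 + 12 = 24)
D(a, P) = 2*a*(-4 + a)/3 (D(a, P) = (2*a*(-4 + a))/3 = (2*a*(-4 + a))*(1/3) = 2*a*(-4 + a)/3)
D(7, 8) + Y*(-12 - 11) = (2/3)*7*(-4 + 7) + 24*(-12 - 11) = (2/3)*7*3 + 24*(-23) = 14 - 552 = -538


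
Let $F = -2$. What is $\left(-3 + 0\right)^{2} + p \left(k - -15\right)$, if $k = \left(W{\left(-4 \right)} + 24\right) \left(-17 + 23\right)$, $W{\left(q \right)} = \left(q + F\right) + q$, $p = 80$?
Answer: $7929$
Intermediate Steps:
$W{\left(q \right)} = -2 + 2 q$ ($W{\left(q \right)} = \left(q - 2\right) + q = \left(-2 + q\right) + q = -2 + 2 q$)
$k = 84$ ($k = \left(\left(-2 + 2 \left(-4\right)\right) + 24\right) \left(-17 + 23\right) = \left(\left(-2 - 8\right) + 24\right) 6 = \left(-10 + 24\right) 6 = 14 \cdot 6 = 84$)
$\left(-3 + 0\right)^{2} + p \left(k - -15\right) = \left(-3 + 0\right)^{2} + 80 \left(84 - -15\right) = \left(-3\right)^{2} + 80 \left(84 + 15\right) = 9 + 80 \cdot 99 = 9 + 7920 = 7929$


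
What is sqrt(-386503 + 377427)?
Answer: 2*I*sqrt(2269) ≈ 95.268*I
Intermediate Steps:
sqrt(-386503 + 377427) = sqrt(-9076) = 2*I*sqrt(2269)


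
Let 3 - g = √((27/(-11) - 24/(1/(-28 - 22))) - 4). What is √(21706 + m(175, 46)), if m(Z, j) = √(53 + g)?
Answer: √(2626426 + 11*√11*√(616 - √144419))/11 ≈ 147.35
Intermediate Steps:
g = 3 - √144419/11 (g = 3 - √((27/(-11) - 24/(1/(-28 - 22))) - 4) = 3 - √((27*(-1/11) - 24/(1/(-50))) - 4) = 3 - √((-27/11 - 24/(-1/50)) - 4) = 3 - √((-27/11 - 24*(-50)) - 4) = 3 - √((-27/11 + 1200) - 4) = 3 - √(13173/11 - 4) = 3 - √(13129/11) = 3 - √144419/11 ≈ -31.548)
m(Z, j) = √(56 - √144419/11) (m(Z, j) = √(53 + (3 - √144419/11)) = √(56 - √144419/11))
√(21706 + m(175, 46)) = √(21706 + √(6776 - 11*√144419)/11)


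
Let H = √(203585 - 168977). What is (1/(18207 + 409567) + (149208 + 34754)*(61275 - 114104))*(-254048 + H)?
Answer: 528081169843771159824/213887 - 8314667619406902*√2163/213887 ≈ 2.4672e+15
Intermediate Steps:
H = 4*√2163 (H = √34608 = 4*√2163 ≈ 186.03)
(1/(18207 + 409567) + (149208 + 34754)*(61275 - 114104))*(-254048 + H) = (1/(18207 + 409567) + (149208 + 34754)*(61275 - 114104))*(-254048 + 4*√2163) = (1/427774 + 183962*(-52829))*(-254048 + 4*√2163) = (1/427774 - 9718528498)*(-254048 + 4*√2163) = -4157333809703451*(-254048 + 4*√2163)/427774 = 528081169843771159824/213887 - 8314667619406902*√2163/213887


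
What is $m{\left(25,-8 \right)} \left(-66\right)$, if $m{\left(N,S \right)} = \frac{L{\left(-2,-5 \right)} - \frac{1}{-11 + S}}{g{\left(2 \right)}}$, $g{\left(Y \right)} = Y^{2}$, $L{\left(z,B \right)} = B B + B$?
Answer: $- \frac{12573}{38} \approx -330.87$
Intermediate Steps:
$L{\left(z,B \right)} = B + B^{2}$ ($L{\left(z,B \right)} = B^{2} + B = B + B^{2}$)
$m{\left(N,S \right)} = 5 - \frac{1}{4 \left(-11 + S\right)}$ ($m{\left(N,S \right)} = \frac{- 5 \left(1 - 5\right) - \frac{1}{-11 + S}}{2^{2}} = \frac{\left(-5\right) \left(-4\right) - \frac{1}{-11 + S}}{4} = \left(20 - \frac{1}{-11 + S}\right) \frac{1}{4} = 5 - \frac{1}{4 \left(-11 + S\right)}$)
$m{\left(25,-8 \right)} \left(-66\right) = \frac{-221 + 20 \left(-8\right)}{4 \left(-11 - 8\right)} \left(-66\right) = \frac{-221 - 160}{4 \left(-19\right)} \left(-66\right) = \frac{1}{4} \left(- \frac{1}{19}\right) \left(-381\right) \left(-66\right) = \frac{381}{76} \left(-66\right) = - \frac{12573}{38}$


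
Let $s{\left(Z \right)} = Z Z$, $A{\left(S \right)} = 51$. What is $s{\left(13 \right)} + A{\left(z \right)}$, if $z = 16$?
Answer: $220$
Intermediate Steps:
$s{\left(Z \right)} = Z^{2}$
$s{\left(13 \right)} + A{\left(z \right)} = 13^{2} + 51 = 169 + 51 = 220$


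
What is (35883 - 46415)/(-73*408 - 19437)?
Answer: 10532/49221 ≈ 0.21397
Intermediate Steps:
(35883 - 46415)/(-73*408 - 19437) = -10532/(-29784 - 19437) = -10532/(-49221) = -10532*(-1/49221) = 10532/49221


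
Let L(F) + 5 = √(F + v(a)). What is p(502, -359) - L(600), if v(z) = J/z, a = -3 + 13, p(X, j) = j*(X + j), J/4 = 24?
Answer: -51332 - 2*√3810/5 ≈ -51357.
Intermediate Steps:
J = 96 (J = 4*24 = 96)
a = 10
v(z) = 96/z
L(F) = -5 + √(48/5 + F) (L(F) = -5 + √(F + 96/10) = -5 + √(F + 96*(⅒)) = -5 + √(F + 48/5) = -5 + √(48/5 + F))
p(502, -359) - L(600) = -359*(502 - 359) - (-5 + √(240 + 25*600)/5) = -359*143 - (-5 + √(240 + 15000)/5) = -51337 - (-5 + √15240/5) = -51337 - (-5 + (2*√3810)/5) = -51337 - (-5 + 2*√3810/5) = -51337 + (5 - 2*√3810/5) = -51332 - 2*√3810/5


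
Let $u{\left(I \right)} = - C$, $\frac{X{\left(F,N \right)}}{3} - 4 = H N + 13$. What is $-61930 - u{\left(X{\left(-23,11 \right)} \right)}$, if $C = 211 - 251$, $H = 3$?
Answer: $-61970$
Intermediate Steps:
$X{\left(F,N \right)} = 51 + 9 N$ ($X{\left(F,N \right)} = 12 + 3 \left(3 N + 13\right) = 12 + 3 \left(13 + 3 N\right) = 12 + \left(39 + 9 N\right) = 51 + 9 N$)
$C = -40$ ($C = 211 - 251 = -40$)
$u{\left(I \right)} = 40$ ($u{\left(I \right)} = \left(-1\right) \left(-40\right) = 40$)
$-61930 - u{\left(X{\left(-23,11 \right)} \right)} = -61930 - 40 = -61970$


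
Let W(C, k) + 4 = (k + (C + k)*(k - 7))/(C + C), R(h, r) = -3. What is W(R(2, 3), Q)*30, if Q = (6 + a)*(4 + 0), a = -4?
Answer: -185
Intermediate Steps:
Q = 8 (Q = (6 - 4)*(4 + 0) = 2*4 = 8)
W(C, k) = -4 + (k + (-7 + k)*(C + k))/(2*C) (W(C, k) = -4 + (k + (C + k)*(k - 7))/(C + C) = -4 + (k + (C + k)*(-7 + k))/((2*C)) = -4 + (k + (-7 + k)*(C + k))*(1/(2*C)) = -4 + (k + (-7 + k)*(C + k))/(2*C))
W(R(2, 3), Q)*30 = ((½)*(8² - 6*8 - 3*(-15 + 8))/(-3))*30 = ((½)*(-⅓)*(64 - 48 - 3*(-7)))*30 = ((½)*(-⅓)*(64 - 48 + 21))*30 = ((½)*(-⅓)*37)*30 = -37/6*30 = -185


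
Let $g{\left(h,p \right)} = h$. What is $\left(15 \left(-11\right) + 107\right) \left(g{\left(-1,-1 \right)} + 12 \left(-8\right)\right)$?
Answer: $5626$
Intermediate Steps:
$\left(15 \left(-11\right) + 107\right) \left(g{\left(-1,-1 \right)} + 12 \left(-8\right)\right) = \left(15 \left(-11\right) + 107\right) \left(-1 + 12 \left(-8\right)\right) = \left(-165 + 107\right) \left(-1 - 96\right) = \left(-58\right) \left(-97\right) = 5626$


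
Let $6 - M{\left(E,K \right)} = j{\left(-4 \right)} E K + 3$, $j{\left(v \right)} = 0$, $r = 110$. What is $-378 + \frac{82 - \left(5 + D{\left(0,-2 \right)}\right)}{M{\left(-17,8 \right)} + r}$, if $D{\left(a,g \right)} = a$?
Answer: $- \frac{42637}{113} \approx -377.32$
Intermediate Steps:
$M{\left(E,K \right)} = 3$ ($M{\left(E,K \right)} = 6 - \left(0 E K + 3\right) = 6 - \left(0 K + 3\right) = 6 - \left(0 + 3\right) = 6 - 3 = 3$)
$-378 + \frac{82 - \left(5 + D{\left(0,-2 \right)}\right)}{M{\left(-17,8 \right)} + r} = -378 + \frac{82 - 5}{3 + 110} = -378 + \frac{82 + \left(-5 + 0\right)}{113} = -378 + \left(82 - 5\right) \frac{1}{113} = -378 + 77 \cdot \frac{1}{113} = -378 + \frac{77}{113} = - \frac{42637}{113}$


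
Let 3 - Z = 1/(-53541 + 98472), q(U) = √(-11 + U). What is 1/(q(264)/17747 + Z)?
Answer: 1907480471455566168/5722398450061258843 - 35827550623467*√253/5722398450061258843 ≈ 0.33324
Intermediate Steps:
Z = 134792/44931 (Z = 3 - 1/(-53541 + 98472) = 3 - 1/44931 = 134792/44931 ≈ 3.0000)
1/(q(264)/17747 + Z) = 1/(√(-11 + 264)/17747 + 134792/44931) = 1/(√253*(1/17747) + 134792/44931) = 1/(√253/17747 + 134792/44931) = 1/(134792/44931 + √253/17747)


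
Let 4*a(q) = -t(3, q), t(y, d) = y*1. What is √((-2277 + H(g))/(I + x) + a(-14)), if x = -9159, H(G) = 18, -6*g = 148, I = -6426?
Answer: 3*I*√7257415/10390 ≈ 0.77785*I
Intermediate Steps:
g = -74/3 (g = -⅙*148 = -74/3 ≈ -24.667)
t(y, d) = y
a(q) = -¾ (a(q) = (-1*3)/4 = (¼)*(-3) = -¾)
√((-2277 + H(g))/(I + x) + a(-14)) = √((-2277 + 18)/(-6426 - 9159) - ¾) = √(-2259/(-15585) - ¾) = √(-2259*(-1/15585) - ¾) = √(753/5195 - ¾) = √(-12573/20780) = 3*I*√7257415/10390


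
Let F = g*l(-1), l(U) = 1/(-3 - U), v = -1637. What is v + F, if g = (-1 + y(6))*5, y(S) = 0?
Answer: -3269/2 ≈ -1634.5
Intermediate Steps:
g = -5 (g = (-1 + 0)*5 = -1*5 = -5)
F = 5/2 (F = -(-5)/(3 - 1) = -(-5)/2 = -5*(-1/2) = 5/2 ≈ 2.5000)
v + F = -1637 + 5/2 = -3269/2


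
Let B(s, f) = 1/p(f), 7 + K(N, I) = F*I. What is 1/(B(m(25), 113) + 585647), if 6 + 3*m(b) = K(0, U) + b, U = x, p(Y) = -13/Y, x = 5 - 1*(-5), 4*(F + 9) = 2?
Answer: 13/7613298 ≈ 1.7075e-6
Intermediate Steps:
F = -17/2 (F = -9 + (¼)*2 = -9 + ½ = -17/2 ≈ -8.5000)
x = 10 (x = 5 + 5 = 10)
U = 10
K(N, I) = -7 - 17*I/2
m(b) = -98/3 + b/3 (m(b) = -2 + ((-7 - 17/2*10) + b)/3 = -2 + ((-7 - 85) + b)/3 = -2 + (-92 + b)/3 = -2 + (-92/3 + b/3) = -98/3 + b/3)
B(s, f) = -f/13 (B(s, f) = 1/(-13/f) = -f/13)
1/(B(m(25), 113) + 585647) = 1/(-1/13*113 + 585647) = 1/(-113/13 + 585647) = 1/(7613298/13) = 13/7613298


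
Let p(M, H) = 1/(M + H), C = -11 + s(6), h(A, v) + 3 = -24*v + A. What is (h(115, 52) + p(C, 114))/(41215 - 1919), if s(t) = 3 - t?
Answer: -113599/3929600 ≈ -0.028909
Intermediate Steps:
h(A, v) = -3 + A - 24*v (h(A, v) = -3 + (-24*v + A) = -3 + (A - 24*v) = -3 + A - 24*v)
C = -14 (C = -11 + (3 - 1*6) = -11 + (3 - 6) = -11 - 3 = -14)
p(M, H) = 1/(H + M)
(h(115, 52) + p(C, 114))/(41215 - 1919) = ((-3 + 115 - 24*52) + 1/(114 - 14))/(41215 - 1919) = ((-3 + 115 - 1248) + 1/100)/39296 = (-1136 + 1/100)*(1/39296) = -113599/100*1/39296 = -113599/3929600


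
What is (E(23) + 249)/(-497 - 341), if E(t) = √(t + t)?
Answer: -249/838 - √46/838 ≈ -0.30523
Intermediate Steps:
E(t) = √2*√t (E(t) = √(2*t) = √2*√t)
(E(23) + 249)/(-497 - 341) = (√2*√23 + 249)/(-497 - 341) = (√46 + 249)/(-838) = (249 + √46)*(-1/838) = -249/838 - √46/838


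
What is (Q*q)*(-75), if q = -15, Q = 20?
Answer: 22500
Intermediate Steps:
(Q*q)*(-75) = (20*(-15))*(-75) = -300*(-75) = 22500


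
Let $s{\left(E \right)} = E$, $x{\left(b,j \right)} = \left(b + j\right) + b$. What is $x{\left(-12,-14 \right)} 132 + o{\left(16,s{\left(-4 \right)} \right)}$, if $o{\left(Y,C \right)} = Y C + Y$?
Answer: $-5064$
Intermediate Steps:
$x{\left(b,j \right)} = j + 2 b$
$o{\left(Y,C \right)} = Y + C Y$ ($o{\left(Y,C \right)} = C Y + Y = Y + C Y$)
$x{\left(-12,-14 \right)} 132 + o{\left(16,s{\left(-4 \right)} \right)} = \left(-14 + 2 \left(-12\right)\right) 132 + 16 \left(1 - 4\right) = \left(-14 - 24\right) 132 + 16 \left(-3\right) = \left(-38\right) 132 - 48 = -5016 - 48 = -5064$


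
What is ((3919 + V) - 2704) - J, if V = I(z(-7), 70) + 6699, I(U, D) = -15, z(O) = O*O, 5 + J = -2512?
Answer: 10416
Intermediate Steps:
J = -2517 (J = -5 - 2512 = -2517)
z(O) = O²
V = 6684 (V = -15 + 6699 = 6684)
((3919 + V) - 2704) - J = ((3919 + 6684) - 2704) - 1*(-2517) = (10603 - 2704) + 2517 = 7899 + 2517 = 10416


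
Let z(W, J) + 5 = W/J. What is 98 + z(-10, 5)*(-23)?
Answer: 259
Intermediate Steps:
z(W, J) = -5 + W/J
98 + z(-10, 5)*(-23) = 98 + (-5 - 10/5)*(-23) = 98 + (-5 - 10*1/5)*(-23) = 98 + (-5 - 2)*(-23) = 98 - 7*(-23) = 98 + 161 = 259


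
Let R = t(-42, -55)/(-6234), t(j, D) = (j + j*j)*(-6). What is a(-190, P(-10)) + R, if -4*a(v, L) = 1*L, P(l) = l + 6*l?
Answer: 39809/2078 ≈ 19.157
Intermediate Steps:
P(l) = 7*l
a(v, L) = -L/4
t(j, D) = -6*j - 6*j**2 (t(j, D) = (j + j**2)*(-6) = -6*j - 6*j**2)
R = 1722/1039 (R = -6*(-42)*(1 - 42)/(-6234) = -6*(-42)*(-41)*(-1/6234) = -10332*(-1/6234) = 1722/1039 ≈ 1.6574)
a(-190, P(-10)) + R = -7*(-10)/4 + 1722/1039 = -1/4*(-70) + 1722/1039 = 35/2 + 1722/1039 = 39809/2078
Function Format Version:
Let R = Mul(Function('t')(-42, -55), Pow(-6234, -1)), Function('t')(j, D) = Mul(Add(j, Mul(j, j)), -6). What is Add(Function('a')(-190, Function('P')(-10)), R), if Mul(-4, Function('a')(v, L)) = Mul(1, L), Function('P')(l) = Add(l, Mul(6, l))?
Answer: Rational(39809, 2078) ≈ 19.157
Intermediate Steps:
Function('P')(l) = Mul(7, l)
Function('a')(v, L) = Mul(Rational(-1, 4), L) (Function('a')(v, L) = Mul(Rational(-1, 4), Mul(1, L)) = Mul(Rational(-1, 4), L))
Function('t')(j, D) = Add(Mul(-6, j), Mul(-6, Pow(j, 2))) (Function('t')(j, D) = Mul(Add(j, Pow(j, 2)), -6) = Add(Mul(-6, j), Mul(-6, Pow(j, 2))))
R = Rational(1722, 1039) (R = Mul(Mul(-6, -42, Add(1, -42)), Pow(-6234, -1)) = Mul(Mul(-6, -42, -41), Rational(-1, 6234)) = Mul(-10332, Rational(-1, 6234)) = Rational(1722, 1039) ≈ 1.6574)
Add(Function('a')(-190, Function('P')(-10)), R) = Add(Mul(Rational(-1, 4), Mul(7, -10)), Rational(1722, 1039)) = Add(Mul(Rational(-1, 4), -70), Rational(1722, 1039)) = Add(Rational(35, 2), Rational(1722, 1039)) = Rational(39809, 2078)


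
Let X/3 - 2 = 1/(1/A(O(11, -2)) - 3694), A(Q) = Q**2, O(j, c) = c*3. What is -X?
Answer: -797790/132983 ≈ -5.9992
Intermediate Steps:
O(j, c) = 3*c
X = 797790/132983 (X = 6 + 3/(1/((3*(-2))**2) - 3694) = 6 + 3/(1/((-6)**2) - 3694) = 6 + 3/(1/36 - 3694) = 6 + 3/(-132983/36) = 6 + 3*(-36/132983) = 6 - 108/132983 = 797790/132983 ≈ 5.9992)
-X = -1*797790/132983 = -797790/132983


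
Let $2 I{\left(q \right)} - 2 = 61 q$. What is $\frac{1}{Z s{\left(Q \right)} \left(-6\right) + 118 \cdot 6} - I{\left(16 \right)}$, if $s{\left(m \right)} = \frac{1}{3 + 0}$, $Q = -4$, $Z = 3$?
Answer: $- \frac{343277}{702} \approx -489.0$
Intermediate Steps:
$I{\left(q \right)} = 1 + \frac{61 q}{2}$
$s{\left(m \right)} = \frac{1}{3}$
$\frac{1}{Z s{\left(Q \right)} \left(-6\right) + 118 \cdot 6} - I{\left(16 \right)} = \frac{1}{3 \cdot \frac{1}{3} \left(-6\right) + 118 \cdot 6} - \left(1 + \frac{61}{2} \cdot 16\right) = \frac{1}{1 \left(-6\right) + 708} - \left(1 + 488\right) = \frac{1}{-6 + 708} - 489 = \frac{1}{702} - 489 = - \frac{343277}{702}$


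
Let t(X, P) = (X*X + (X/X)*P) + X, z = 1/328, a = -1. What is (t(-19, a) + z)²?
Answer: 12510198801/107584 ≈ 1.1628e+5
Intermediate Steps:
z = 1/328 ≈ 0.0030488
t(X, P) = P + X + X² (t(X, P) = (X² + 1*P) + X = (X² + P) + X = (P + X²) + X = P + X + X²)
(t(-19, a) + z)² = ((-1 - 19 + (-19)²) + 1/328)² = ((-1 - 19 + 361) + 1/328)² = (341 + 1/328)² = (111849/328)² = 12510198801/107584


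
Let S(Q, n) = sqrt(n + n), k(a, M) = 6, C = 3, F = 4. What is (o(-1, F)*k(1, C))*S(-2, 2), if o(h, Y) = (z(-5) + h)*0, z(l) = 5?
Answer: 0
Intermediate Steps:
o(h, Y) = 0 (o(h, Y) = (5 + h)*0 = 0)
S(Q, n) = sqrt(2)*sqrt(n) (S(Q, n) = sqrt(2*n) = sqrt(2)*sqrt(n))
(o(-1, F)*k(1, C))*S(-2, 2) = (0*6)*(sqrt(2)*sqrt(2)) = 0*2 = 0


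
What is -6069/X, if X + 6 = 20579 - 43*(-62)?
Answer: -357/1367 ≈ -0.26116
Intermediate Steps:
X = 23239 (X = -6 + (20579 - 43*(-62)) = -6 + (20579 + 2666) = -6 + 23245 = 23239)
-6069/X = -6069/23239 = -6069*1/23239 = -357/1367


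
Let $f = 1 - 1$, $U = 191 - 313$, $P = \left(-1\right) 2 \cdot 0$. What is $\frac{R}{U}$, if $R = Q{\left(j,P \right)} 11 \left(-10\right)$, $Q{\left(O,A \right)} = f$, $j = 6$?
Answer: $0$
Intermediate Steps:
$P = 0$ ($P = \left(-2\right) 0 = 0$)
$U = -122$ ($U = 191 - 313 = -122$)
$f = 0$
$Q{\left(O,A \right)} = 0$
$R = 0$ ($R = 0 \cdot 11 \left(-10\right) = 0 \left(-10\right) = 0$)
$\frac{R}{U} = \frac{0}{-122} = 0 \left(- \frac{1}{122}\right) = 0$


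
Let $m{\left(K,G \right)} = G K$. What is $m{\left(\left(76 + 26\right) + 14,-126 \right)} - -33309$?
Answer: $18693$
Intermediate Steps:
$m{\left(\left(76 + 26\right) + 14,-126 \right)} - -33309 = - 126 \left(\left(76 + 26\right) + 14\right) - -33309 = - 126 \left(102 + 14\right) + 33309 = \left(-126\right) 116 + 33309 = -14616 + 33309 = 18693$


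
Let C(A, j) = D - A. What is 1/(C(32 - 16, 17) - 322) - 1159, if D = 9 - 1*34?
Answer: -420718/363 ≈ -1159.0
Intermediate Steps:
D = -25 (D = 9 - 34 = -25)
C(A, j) = -25 - A
1/(C(32 - 16, 17) - 322) - 1159 = 1/((-25 - (32 - 16)) - 322) - 1159 = 1/((-25 - 1*16) - 322) - 1159 = 1/((-25 - 16) - 322) - 1159 = 1/(-41 - 322) - 1159 = 1/(-363) - 1159 = -1/363 - 1159 = -420718/363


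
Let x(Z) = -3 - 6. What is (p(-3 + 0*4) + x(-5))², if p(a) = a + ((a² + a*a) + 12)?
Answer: 324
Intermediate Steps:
x(Z) = -9
p(a) = 12 + a + 2*a² (p(a) = a + ((a² + a²) + 12) = a + (2*a² + 12) = a + (12 + 2*a²) = 12 + a + 2*a²)
(p(-3 + 0*4) + x(-5))² = ((12 + (-3 + 0*4) + 2*(-3 + 0*4)²) - 9)² = ((12 + (-3 + 0) + 2*(-3 + 0)²) - 9)² = ((12 - 3 + 2*(-3)²) - 9)² = ((12 - 3 + 2*9) - 9)² = ((12 - 3 + 18) - 9)² = (27 - 9)² = 18² = 324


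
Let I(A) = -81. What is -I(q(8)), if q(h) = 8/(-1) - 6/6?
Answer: 81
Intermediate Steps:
q(h) = -9 (q(h) = 8*(-1) - 6*⅙ = -8 - 1 = -9)
-I(q(8)) = -1*(-81) = 81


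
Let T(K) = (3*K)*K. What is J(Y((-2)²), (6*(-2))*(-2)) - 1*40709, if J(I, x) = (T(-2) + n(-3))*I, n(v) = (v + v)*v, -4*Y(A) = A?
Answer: -40739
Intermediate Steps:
Y(A) = -A/4
T(K) = 3*K²
n(v) = 2*v² (n(v) = (2*v)*v = 2*v²)
J(I, x) = 30*I (J(I, x) = (3*(-2)² + 2*(-3)²)*I = (3*4 + 2*9)*I = (12 + 18)*I = 30*I)
J(Y((-2)²), (6*(-2))*(-2)) - 1*40709 = 30*(-¼*(-2)²) - 1*40709 = 30*(-¼*4) - 40709 = 30*(-1) - 40709 = -30 - 40709 = -40739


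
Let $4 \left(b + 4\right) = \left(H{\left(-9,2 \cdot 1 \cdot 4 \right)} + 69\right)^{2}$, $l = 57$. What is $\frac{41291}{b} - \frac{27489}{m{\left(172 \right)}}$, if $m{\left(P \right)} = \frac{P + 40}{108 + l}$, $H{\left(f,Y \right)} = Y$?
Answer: $- \frac{26784490637}{1253556} \approx -21367.0$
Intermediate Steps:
$m{\left(P \right)} = \frac{8}{33} + \frac{P}{165}$ ($m{\left(P \right)} = \frac{P + 40}{108 + 57} = \frac{40 + P}{165} = \left(40 + P\right) \frac{1}{165} = \frac{8}{33} + \frac{P}{165}$)
$b = \frac{5913}{4}$ ($b = -4 + \frac{\left(2 \cdot 1 \cdot 4 + 69\right)^{2}}{4} = -4 + \frac{\left(2 \cdot 4 + 69\right)^{2}}{4} = -4 + \frac{\left(8 + 69\right)^{2}}{4} = -4 + \frac{77^{2}}{4} = -4 + \frac{1}{4} \cdot 5929 = -4 + \frac{5929}{4} = \frac{5913}{4} \approx 1478.3$)
$\frac{41291}{b} - \frac{27489}{m{\left(172 \right)}} = \frac{41291}{\frac{5913}{4}} - \frac{27489}{\frac{8}{33} + \frac{1}{165} \cdot 172} = 41291 \cdot \frac{4}{5913} - \frac{27489}{\frac{8}{33} + \frac{172}{165}} = \frac{165164}{5913} - \frac{27489}{\frac{212}{165}} = \frac{165164}{5913} - \frac{4535685}{212} = - \frac{26784490637}{1253556}$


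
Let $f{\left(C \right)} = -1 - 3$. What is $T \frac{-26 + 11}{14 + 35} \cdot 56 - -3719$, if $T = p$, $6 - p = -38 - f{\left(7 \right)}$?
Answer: $\frac{21233}{7} \approx 3033.3$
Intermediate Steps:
$f{\left(C \right)} = -4$
$p = 40$ ($p = 6 - \left(-38 - -4\right) = 6 - \left(-38 + 4\right) = 6 - -34 = 6 + 34 = 40$)
$T = 40$
$T \frac{-26 + 11}{14 + 35} \cdot 56 - -3719 = 40 \frac{-26 + 11}{14 + 35} \cdot 56 - -3719 = 40 \left(- \frac{15}{49}\right) 56 + 3719 = \left(- \frac{600}{49}\right) 56 + 3719 = - \frac{4800}{7} + 3719 = \frac{21233}{7}$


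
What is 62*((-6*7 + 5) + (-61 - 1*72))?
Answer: -10540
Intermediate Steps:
62*((-6*7 + 5) + (-61 - 1*72)) = 62*((-42 + 5) + (-61 - 72)) = 62*(-37 - 133) = 62*(-170) = -10540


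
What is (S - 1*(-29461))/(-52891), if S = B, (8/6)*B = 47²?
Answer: -124471/211564 ≈ -0.58834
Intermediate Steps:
B = 6627/4 (B = (¾)*47² = (¾)*2209 = 6627/4 ≈ 1656.8)
S = 6627/4 ≈ 1656.8
(S - 1*(-29461))/(-52891) = (6627/4 - 1*(-29461))/(-52891) = (6627/4 + 29461)*(-1/52891) = (124471/4)*(-1/52891) = -124471/211564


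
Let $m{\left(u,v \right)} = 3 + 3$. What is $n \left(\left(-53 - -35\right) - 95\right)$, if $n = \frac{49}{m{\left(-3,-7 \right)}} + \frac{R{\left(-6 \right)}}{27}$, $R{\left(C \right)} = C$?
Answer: $- \frac{16159}{18} \approx -897.72$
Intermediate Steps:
$m{\left(u,v \right)} = 6$
$n = \frac{143}{18}$ ($n = \frac{49}{6} - \frac{6}{27} = 49 \cdot \frac{1}{6} - \frac{2}{9} = \frac{49}{6} - \frac{2}{9} = \frac{143}{18} \approx 7.9444$)
$n \left(\left(-53 - -35\right) - 95\right) = \frac{143 \left(\left(-53 - -35\right) - 95\right)}{18} = \frac{143 \left(\left(-53 + 35\right) - 95\right)}{18} = \frac{143 \left(-18 - 95\right)}{18} = \frac{143}{18} \left(-113\right) = - \frac{16159}{18}$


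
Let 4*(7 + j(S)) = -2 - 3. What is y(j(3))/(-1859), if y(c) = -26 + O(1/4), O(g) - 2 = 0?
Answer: 24/1859 ≈ 0.012910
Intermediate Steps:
O(g) = 2 (O(g) = 2 + 0 = 2)
j(S) = -33/4 (j(S) = -7 + (-2 - 3)/4 = -7 + (¼)*(-5) = -7 - 5/4 = -33/4)
y(c) = -24 (y(c) = -26 + 2 = -24)
y(j(3))/(-1859) = -24/(-1859) = -24*(-1/1859) = 24/1859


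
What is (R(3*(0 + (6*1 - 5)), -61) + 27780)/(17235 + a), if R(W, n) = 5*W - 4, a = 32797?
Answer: 27791/50032 ≈ 0.55546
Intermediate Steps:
R(W, n) = -4 + 5*W
(R(3*(0 + (6*1 - 5)), -61) + 27780)/(17235 + a) = ((-4 + 5*(3*(0 + (6*1 - 5)))) + 27780)/(17235 + 32797) = ((-4 + 5*(3*(0 + (6 - 5)))) + 27780)/50032 = ((-4 + 5*(3*(0 + 1))) + 27780)*(1/50032) = ((-4 + 5*(3*1)) + 27780)*(1/50032) = ((-4 + 5*3) + 27780)*(1/50032) = ((-4 + 15) + 27780)*(1/50032) = (11 + 27780)*(1/50032) = 27791*(1/50032) = 27791/50032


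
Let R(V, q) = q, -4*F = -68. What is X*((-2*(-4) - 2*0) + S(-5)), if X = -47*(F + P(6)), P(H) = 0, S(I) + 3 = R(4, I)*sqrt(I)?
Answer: -3995 + 3995*I*sqrt(5) ≈ -3995.0 + 8933.1*I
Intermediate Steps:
F = 17 (F = -1/4*(-68) = 17)
S(I) = -3 + I**(3/2) (S(I) = -3 + I*sqrt(I) = -3 + I**(3/2))
X = -799 (X = -47*(17 + 0) = -47*17 = -799)
X*((-2*(-4) - 2*0) + S(-5)) = -799*((-2*(-4) - 2*0) + (-3 + (-5)**(3/2))) = -799*((8 + 0) + (-3 - 5*I*sqrt(5))) = -799*(8 + (-3 - 5*I*sqrt(5))) = -799*(5 - 5*I*sqrt(5)) = -3995 + 3995*I*sqrt(5)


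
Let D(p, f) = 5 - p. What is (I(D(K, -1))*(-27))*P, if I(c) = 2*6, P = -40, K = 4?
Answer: 12960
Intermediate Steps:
I(c) = 12
(I(D(K, -1))*(-27))*P = (12*(-27))*(-40) = -324*(-40) = 12960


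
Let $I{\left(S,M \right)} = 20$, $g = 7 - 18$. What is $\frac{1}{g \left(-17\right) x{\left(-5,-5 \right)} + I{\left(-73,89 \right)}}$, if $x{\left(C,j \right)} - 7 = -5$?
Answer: $\frac{1}{394} \approx 0.0025381$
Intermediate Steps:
$g = -11$
$x{\left(C,j \right)} = 2$ ($x{\left(C,j \right)} = 7 - 5 = 2$)
$\frac{1}{g \left(-17\right) x{\left(-5,-5 \right)} + I{\left(-73,89 \right)}} = \frac{1}{\left(-11\right) \left(-17\right) 2 + 20} = \frac{1}{187 \cdot 2 + 20} = \frac{1}{374 + 20} = \frac{1}{394}$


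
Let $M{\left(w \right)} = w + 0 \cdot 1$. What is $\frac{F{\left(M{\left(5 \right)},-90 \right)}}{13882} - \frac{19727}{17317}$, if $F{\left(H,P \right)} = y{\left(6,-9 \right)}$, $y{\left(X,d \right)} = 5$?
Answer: $- \frac{273763629}{240394594} \approx -1.1388$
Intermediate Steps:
$M{\left(w \right)} = w$ ($M{\left(w \right)} = w + 0 = w$)
$F{\left(H,P \right)} = 5$
$\frac{F{\left(M{\left(5 \right)},-90 \right)}}{13882} - \frac{19727}{17317} = \frac{5}{13882} - \frac{19727}{17317} = - \frac{273763629}{240394594}$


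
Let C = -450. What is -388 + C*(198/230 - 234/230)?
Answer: -7304/23 ≈ -317.57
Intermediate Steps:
-388 + C*(198/230 - 234/230) = -388 - 450*(198/230 - 234/230) = -388 - 450*(198*(1/230) - 234*1/230) = -388 - 450*(99/115 - 117/115) = -388 - 450*(-18/115) = -388 + 1620/23 = -7304/23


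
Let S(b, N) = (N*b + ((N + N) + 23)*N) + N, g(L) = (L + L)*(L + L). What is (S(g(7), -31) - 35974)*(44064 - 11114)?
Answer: -1346732400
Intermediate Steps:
g(L) = 4*L² (g(L) = (2*L)*(2*L) = 4*L²)
S(b, N) = N + N*b + N*(23 + 2*N) (S(b, N) = (N*b + (2*N + 23)*N) + N = (N*b + (23 + 2*N)*N) + N = (N*b + N*(23 + 2*N)) + N = N + N*b + N*(23 + 2*N))
(S(g(7), -31) - 35974)*(44064 - 11114) = (-31*(24 + 4*7² + 2*(-31)) - 35974)*(44064 - 11114) = (-31*(24 + 4*49 - 62) - 35974)*32950 = (-31*(24 + 196 - 62) - 35974)*32950 = (-31*158 - 35974)*32950 = (-4898 - 35974)*32950 = -40872*32950 = -1346732400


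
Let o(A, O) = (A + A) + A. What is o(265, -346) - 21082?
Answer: -20287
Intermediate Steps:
o(A, O) = 3*A (o(A, O) = 2*A + A = 3*A)
o(265, -346) - 21082 = 3*265 - 21082 = 795 - 21082 = -20287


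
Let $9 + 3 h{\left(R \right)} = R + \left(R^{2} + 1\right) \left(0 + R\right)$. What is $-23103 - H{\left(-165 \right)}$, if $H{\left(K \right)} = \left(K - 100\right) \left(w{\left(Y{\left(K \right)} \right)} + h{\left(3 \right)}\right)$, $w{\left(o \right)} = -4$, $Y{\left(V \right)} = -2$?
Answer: $-22043$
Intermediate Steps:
$h{\left(R \right)} = -3 + \frac{R}{3} + \frac{R \left(1 + R^{2}\right)}{3}$ ($h{\left(R \right)} = -3 + \frac{R + \left(R^{2} + 1\right) \left(0 + R\right)}{3} = -3 + \frac{R + \left(1 + R^{2}\right) R}{3} = -3 + \frac{R + R \left(1 + R^{2}\right)}{3} = -3 + \left(\frac{R}{3} + \frac{R \left(1 + R^{2}\right)}{3}\right) = -3 + \frac{R}{3} + \frac{R \left(1 + R^{2}\right)}{3}$)
$H{\left(K \right)} = -400 + 4 K$ ($H{\left(K \right)} = \left(K - 100\right) \left(-4 + \left(-3 + \frac{3^{3}}{3} + \frac{2}{3} \cdot 3\right)\right) = \left(-100 + K\right) \left(-4 + \left(-3 + \frac{1}{3} \cdot 27 + 2\right)\right) = \left(-100 + K\right) \left(-4 + \left(-3 + 9 + 2\right)\right) = \left(-100 + K\right) \left(-4 + 8\right) = \left(-100 + K\right) 4 = -400 + 4 K$)
$-23103 - H{\left(-165 \right)} = -23103 - \left(-400 + 4 \left(-165\right)\right) = -23103 - \left(-400 - 660\right) = -23103 - -1060 = -23103 + 1060 = -22043$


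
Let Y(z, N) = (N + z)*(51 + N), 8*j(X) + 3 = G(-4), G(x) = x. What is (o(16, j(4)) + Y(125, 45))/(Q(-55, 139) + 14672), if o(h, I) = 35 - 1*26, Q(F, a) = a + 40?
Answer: 16329/14851 ≈ 1.0995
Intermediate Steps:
j(X) = -7/8 (j(X) = -3/8 + (⅛)*(-4) = -3/8 - ½ = -7/8)
Q(F, a) = 40 + a
Y(z, N) = (51 + N)*(N + z)
o(h, I) = 9 (o(h, I) = 35 - 26 = 9)
(o(16, j(4)) + Y(125, 45))/(Q(-55, 139) + 14672) = (9 + (45² + 51*45 + 51*125 + 45*125))/((40 + 139) + 14672) = (9 + (2025 + 2295 + 6375 + 5625))/(179 + 14672) = (9 + 16320)/14851 = 16329*(1/14851) = 16329/14851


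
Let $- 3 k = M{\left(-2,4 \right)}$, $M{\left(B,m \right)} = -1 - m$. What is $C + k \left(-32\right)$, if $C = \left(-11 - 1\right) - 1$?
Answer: $- \frac{199}{3} \approx -66.333$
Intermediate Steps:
$C = -13$ ($C = -12 - 1 = -13$)
$k = \frac{5}{3}$ ($k = - \frac{-1 - 4}{3} = \left(- \frac{1}{3}\right) \left(-5\right) = \frac{5}{3} \approx 1.6667$)
$C + k \left(-32\right) = -13 + \frac{5}{3} \left(-32\right) = -13 - \frac{160}{3} = - \frac{199}{3}$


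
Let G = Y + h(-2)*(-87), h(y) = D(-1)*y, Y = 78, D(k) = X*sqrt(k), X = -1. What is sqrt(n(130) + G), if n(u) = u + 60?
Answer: sqrt(268 - 174*I) ≈ 17.14 - 5.076*I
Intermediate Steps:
D(k) = -sqrt(k)
h(y) = -I*y (h(y) = (-sqrt(-1))*y = (-I)*y = -I*y)
n(u) = 60 + u
G = 78 - 174*I (G = 78 - 1*I*(-2)*(-87) = 78 + (2*I)*(-87) = 78 - 174*I ≈ 78.0 - 174.0*I)
sqrt(n(130) + G) = sqrt((60 + 130) + (78 - 174*I)) = sqrt(190 + (78 - 174*I)) = sqrt(268 - 174*I)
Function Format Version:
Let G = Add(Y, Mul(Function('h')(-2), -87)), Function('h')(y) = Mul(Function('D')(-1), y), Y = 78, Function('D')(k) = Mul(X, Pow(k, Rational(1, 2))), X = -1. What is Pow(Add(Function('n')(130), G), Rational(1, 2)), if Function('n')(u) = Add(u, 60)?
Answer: Pow(Add(268, Mul(-174, I)), Rational(1, 2)) ≈ Add(17.140, Mul(-5.0760, I))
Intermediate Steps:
Function('D')(k) = Mul(-1, Pow(k, Rational(1, 2)))
Function('h')(y) = Mul(-1, I, y) (Function('h')(y) = Mul(Mul(-1, Pow(-1, Rational(1, 2))), y) = Mul(Mul(-1, I), y) = Mul(-1, I, y))
Function('n')(u) = Add(60, u)
G = Add(78, Mul(-174, I)) (G = Add(78, Mul(Mul(-1, I, -2), -87)) = Add(78, Mul(Mul(2, I), -87)) = Add(78, Mul(-174, I)) ≈ Add(78.000, Mul(-174.00, I)))
Pow(Add(Function('n')(130), G), Rational(1, 2)) = Pow(Add(Add(60, 130), Add(78, Mul(-174, I))), Rational(1, 2)) = Pow(Add(190, Add(78, Mul(-174, I))), Rational(1, 2)) = Pow(Add(268, Mul(-174, I)), Rational(1, 2))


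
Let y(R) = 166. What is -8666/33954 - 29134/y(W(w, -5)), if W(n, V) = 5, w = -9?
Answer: -247663598/1409091 ≈ -175.76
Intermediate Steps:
-8666/33954 - 29134/y(W(w, -5)) = -8666/33954 - 29134/166 = -8666*1/33954 - 29134*1/166 = -4333/16977 - 14567/83 = -247663598/1409091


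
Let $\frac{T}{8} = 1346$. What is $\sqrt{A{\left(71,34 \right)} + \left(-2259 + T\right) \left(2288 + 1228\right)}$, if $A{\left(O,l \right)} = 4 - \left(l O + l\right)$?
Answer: $40 \sqrt{18697} \approx 5469.5$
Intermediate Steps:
$T = 10768$ ($T = 8 \cdot 1346 = 10768$)
$A{\left(O,l \right)} = 4 - l - O l$ ($A{\left(O,l \right)} = 4 - \left(O l + l\right) = 4 - \left(l + O l\right) = 4 - l - O l$)
$\sqrt{A{\left(71,34 \right)} + \left(-2259 + T\right) \left(2288 + 1228\right)} = \sqrt{\left(4 - 34 - 71 \cdot 34\right) + \left(-2259 + 10768\right) \left(2288 + 1228\right)} = \sqrt{\left(4 - 34 - 2414\right) + 8509 \cdot 3516} = \sqrt{-2444 + 29917644} = \sqrt{29915200} = 40 \sqrt{18697}$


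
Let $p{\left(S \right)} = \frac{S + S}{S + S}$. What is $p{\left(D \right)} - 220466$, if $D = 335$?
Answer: $-220465$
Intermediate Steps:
$p{\left(S \right)} = 1$ ($p{\left(S \right)} = \frac{2 S}{2 S} = 2 S \frac{1}{2 S} = 1$)
$p{\left(D \right)} - 220466 = 1 - 220466 = -220465$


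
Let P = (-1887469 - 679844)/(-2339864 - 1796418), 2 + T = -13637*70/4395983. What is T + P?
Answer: -29028639841113/18183025355206 ≈ -1.5965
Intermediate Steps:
T = -9746556/4395983 (T = -2 - 13637*70/4395983 = -2 - 954590*1/4395983 = -2 - 954590/4395983 = -9746556/4395983 ≈ -2.2172)
P = 2567313/4136282 (P = -2567313/(-4136282) = -2567313*(-1/4136282) = 2567313/4136282 ≈ 0.62068)
T + P = -9746556/4395983 + 2567313/4136282 = -29028639841113/18183025355206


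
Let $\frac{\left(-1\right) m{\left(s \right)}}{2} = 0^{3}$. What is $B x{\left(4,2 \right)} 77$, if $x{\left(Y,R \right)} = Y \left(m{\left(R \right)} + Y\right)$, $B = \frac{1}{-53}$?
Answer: $- \frac{1232}{53} \approx -23.245$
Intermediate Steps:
$m{\left(s \right)} = 0$ ($m{\left(s \right)} = - 2 \cdot 0^{3} = \left(-2\right) 0 = 0$)
$B = - \frac{1}{53} \approx -0.018868$
$x{\left(Y,R \right)} = Y^{2}$ ($x{\left(Y,R \right)} = Y \left(0 + Y\right) = Y Y = Y^{2}$)
$B x{\left(4,2 \right)} 77 = - \frac{4^{2}}{53} \cdot 77 = \left(- \frac{1}{53}\right) 16 \cdot 77 = \left(- \frac{16}{53}\right) 77 = - \frac{1232}{53}$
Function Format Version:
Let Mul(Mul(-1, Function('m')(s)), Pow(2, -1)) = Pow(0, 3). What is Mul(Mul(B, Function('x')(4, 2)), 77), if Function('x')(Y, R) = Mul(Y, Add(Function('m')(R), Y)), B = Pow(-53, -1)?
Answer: Rational(-1232, 53) ≈ -23.245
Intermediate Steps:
Function('m')(s) = 0 (Function('m')(s) = Mul(-2, Pow(0, 3)) = Mul(-2, 0) = 0)
B = Rational(-1, 53) ≈ -0.018868
Function('x')(Y, R) = Pow(Y, 2) (Function('x')(Y, R) = Mul(Y, Add(0, Y)) = Mul(Y, Y) = Pow(Y, 2))
Mul(Mul(B, Function('x')(4, 2)), 77) = Mul(Mul(Rational(-1, 53), Pow(4, 2)), 77) = Mul(Mul(Rational(-1, 53), 16), 77) = Mul(Rational(-16, 53), 77) = Rational(-1232, 53)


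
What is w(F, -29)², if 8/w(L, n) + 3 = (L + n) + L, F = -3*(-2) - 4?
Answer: 4/49 ≈ 0.081633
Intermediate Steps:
F = 2 (F = 6 - 4 = 2)
w(L, n) = 8/(-3 + n + 2*L) (w(L, n) = 8/(-3 + ((L + n) + L)) = 8/(-3 + (n + 2*L)) = 8/(-3 + n + 2*L))
w(F, -29)² = (8/(-3 - 29 + 2*2))² = (8/(-3 - 29 + 4))² = (8/(-28))² = (8*(-1/28))² = (-2/7)² = 4/49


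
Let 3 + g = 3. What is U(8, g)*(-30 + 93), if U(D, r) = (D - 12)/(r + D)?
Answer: -63/2 ≈ -31.500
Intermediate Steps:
g = 0 (g = -3 + 3 = 0)
U(D, r) = (-12 + D)/(D + r)
U(8, g)*(-30 + 93) = ((-12 + 8)/(8 + 0))*(-30 + 93) = (-4/8)*63 = ((⅛)*(-4))*63 = -½*63 = -63/2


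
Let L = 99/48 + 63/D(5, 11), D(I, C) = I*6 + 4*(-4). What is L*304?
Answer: 1995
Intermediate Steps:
D(I, C) = -16 + 6*I (D(I, C) = 6*I - 16 = -16 + 6*I)
L = 105/16 (L = 99/48 + 63/(-16 + 6*5) = 99*(1/48) + 63/(-16 + 30) = 33/16 + 63/14 = 33/16 + 63*(1/14) = 33/16 + 9/2 = 105/16 ≈ 6.5625)
L*304 = (105/16)*304 = 1995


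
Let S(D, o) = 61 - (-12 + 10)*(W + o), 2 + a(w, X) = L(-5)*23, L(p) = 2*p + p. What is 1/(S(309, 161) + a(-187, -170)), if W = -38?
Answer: -1/40 ≈ -0.025000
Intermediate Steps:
L(p) = 3*p
a(w, X) = -347 (a(w, X) = -2 + (3*(-5))*23 = -2 - 15*23 = -2 - 345 = -347)
S(D, o) = -15 + 2*o (S(D, o) = 61 - (-12 + 10)*(-38 + o) = 61 - (-2)*(-38 + o) = 61 - (76 - 2*o) = 61 + (-76 + 2*o) = -15 + 2*o)
1/(S(309, 161) + a(-187, -170)) = 1/((-15 + 2*161) - 347) = 1/((-15 + 322) - 347) = 1/(307 - 347) = 1/(-40) = -1/40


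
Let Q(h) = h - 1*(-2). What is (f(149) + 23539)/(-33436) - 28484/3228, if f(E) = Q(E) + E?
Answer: -257335829/26982852 ≈ -9.5370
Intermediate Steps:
Q(h) = 2 + h (Q(h) = h + 2 = 2 + h)
f(E) = 2 + 2*E (f(E) = (2 + E) + E = 2 + 2*E)
(f(149) + 23539)/(-33436) - 28484/3228 = ((2 + 2*149) + 23539)/(-33436) - 28484/3228 = ((2 + 298) + 23539)*(-1/33436) - 28484*1/3228 = (300 + 23539)*(-1/33436) - 7121/807 = 23839*(-1/33436) - 7121/807 = -23839/33436 - 7121/807 = -257335829/26982852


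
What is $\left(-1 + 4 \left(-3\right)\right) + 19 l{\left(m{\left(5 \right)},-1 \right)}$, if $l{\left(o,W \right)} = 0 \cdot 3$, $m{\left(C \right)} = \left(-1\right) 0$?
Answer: $-13$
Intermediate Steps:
$m{\left(C \right)} = 0$
$l{\left(o,W \right)} = 0$
$\left(-1 + 4 \left(-3\right)\right) + 19 l{\left(m{\left(5 \right)},-1 \right)} = \left(-1 + 4 \left(-3\right)\right) + 19 \cdot 0 = \left(-1 - 12\right) + 0 = -13 + 0 = -13$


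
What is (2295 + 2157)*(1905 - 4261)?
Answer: -10488912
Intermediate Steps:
(2295 + 2157)*(1905 - 4261) = 4452*(-2356) = -10488912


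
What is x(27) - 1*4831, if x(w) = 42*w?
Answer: -3697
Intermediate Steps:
x(27) - 1*4831 = 42*27 - 1*4831 = 1134 - 4831 = -3697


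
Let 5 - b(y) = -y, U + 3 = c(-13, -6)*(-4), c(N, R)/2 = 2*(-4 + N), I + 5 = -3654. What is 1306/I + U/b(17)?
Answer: 955539/80498 ≈ 11.870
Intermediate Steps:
I = -3659 (I = -5 - 3654 = -3659)
c(N, R) = -16 + 4*N (c(N, R) = 2*(2*(-4 + N)) = 2*(-8 + 2*N) = -16 + 4*N)
U = 269 (U = -3 + (-16 + 4*(-13))*(-4) = -3 + (-16 - 52)*(-4) = -3 - 68*(-4) = -3 + 272 = 269)
b(y) = 5 + y (b(y) = 5 - (-1)*y = 5 + y)
1306/I + U/b(17) = 1306/(-3659) + 269/(5 + 17) = 1306*(-1/3659) + 269/22 = -1306/3659 + 269*(1/22) = -1306/3659 + 269/22 = 955539/80498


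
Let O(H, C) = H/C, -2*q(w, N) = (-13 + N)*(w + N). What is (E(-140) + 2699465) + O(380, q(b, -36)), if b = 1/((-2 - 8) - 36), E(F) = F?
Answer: 219166259765/81193 ≈ 2.6993e+6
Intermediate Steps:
b = -1/46 (b = 1/(-10 - 36) = 1/(-46) = -1/46 ≈ -0.021739)
q(w, N) = -(-13 + N)*(N + w)/2 (q(w, N) = -(-13 + N)*(w + N)/2 = -(-13 + N)*(N + w)/2)
(E(-140) + 2699465) + O(380, q(b, -36)) = (-140 + 2699465) + 380/(-½*(-36)² + (13/2)*(-36) + (13/2)*(-1/46) - ½*(-36)*(-1/46)) = 2699325 + 380/(-½*1296 - 234 - 13/92 - 9/23) = 2699325 + 380/(-648 - 234 - 13/92 - 9/23) = 2699325 + 380/(-81193/92) = 2699325 + 380*(-92/81193) = 2699325 - 34960/81193 = 219166259765/81193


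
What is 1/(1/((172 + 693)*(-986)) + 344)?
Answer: 852890/293394159 ≈ 0.0029070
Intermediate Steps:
1/(1/((172 + 693)*(-986)) + 344) = 1/(-1/986/865 + 344) = 1/((1/865)*(-1/986) + 344) = 1/(-1/852890 + 344) = 1/(293394159/852890) = 852890/293394159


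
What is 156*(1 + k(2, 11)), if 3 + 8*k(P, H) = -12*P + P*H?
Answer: 117/2 ≈ 58.500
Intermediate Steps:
k(P, H) = -3/8 - 3*P/2 + H*P/8 (k(P, H) = -3/8 + (-12*P + P*H)/8 = -3/8 + (-12*P + H*P)/8 = -3/8 + (-3*P/2 + H*P/8) = -3/8 - 3*P/2 + H*P/8)
156*(1 + k(2, 11)) = 156*(1 + (-3/8 - 3/2*2 + (1/8)*11*2)) = 156*(1 + (-3/8 - 3 + 11/4)) = 156*(1 - 5/8) = 156*(3/8) = 117/2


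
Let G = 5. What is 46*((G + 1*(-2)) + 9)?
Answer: 552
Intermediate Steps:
46*((G + 1*(-2)) + 9) = 46*((5 + 1*(-2)) + 9) = 46*((5 - 2) + 9) = 46*(3 + 9) = 46*12 = 552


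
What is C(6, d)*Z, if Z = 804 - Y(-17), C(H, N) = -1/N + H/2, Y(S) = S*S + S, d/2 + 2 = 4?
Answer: 1463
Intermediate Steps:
d = 4 (d = -4 + 2*4 = -4 + 8 = 4)
Y(S) = S + S² (Y(S) = S² + S = S + S²)
C(H, N) = H/2 - 1/N (C(H, N) = -1/N + H*(½) = -1/N + H/2 = H/2 - 1/N)
Z = 532 (Z = 804 - (-17)*(1 - 17) = 804 - (-17)*(-16) = 804 - 1*272 = 804 - 272 = 532)
C(6, d)*Z = ((½)*6 - 1/4)*532 = (3 - 1*¼)*532 = (3 - ¼)*532 = (11/4)*532 = 1463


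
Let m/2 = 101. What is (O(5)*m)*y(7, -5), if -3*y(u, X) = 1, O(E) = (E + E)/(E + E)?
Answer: -202/3 ≈ -67.333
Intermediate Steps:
O(E) = 1 (O(E) = (2*E)/((2*E)) = (2*E)*(1/(2*E)) = 1)
m = 202 (m = 2*101 = 202)
y(u, X) = -1/3 (y(u, X) = -1/3*1 = -1/3)
(O(5)*m)*y(7, -5) = (1*202)*(-1/3) = 202*(-1/3) = -202/3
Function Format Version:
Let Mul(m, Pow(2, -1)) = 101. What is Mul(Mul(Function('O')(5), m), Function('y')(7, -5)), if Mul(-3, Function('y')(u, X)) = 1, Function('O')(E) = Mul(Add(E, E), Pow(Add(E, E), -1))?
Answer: Rational(-202, 3) ≈ -67.333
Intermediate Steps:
Function('O')(E) = 1 (Function('O')(E) = Mul(Mul(2, E), Pow(Mul(2, E), -1)) = Mul(Mul(2, E), Mul(Rational(1, 2), Pow(E, -1))) = 1)
m = 202 (m = Mul(2, 101) = 202)
Function('y')(u, X) = Rational(-1, 3) (Function('y')(u, X) = Mul(Rational(-1, 3), 1) = Rational(-1, 3))
Mul(Mul(Function('O')(5), m), Function('y')(7, -5)) = Mul(Mul(1, 202), Rational(-1, 3)) = Mul(202, Rational(-1, 3)) = Rational(-202, 3)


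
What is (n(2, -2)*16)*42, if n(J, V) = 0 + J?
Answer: 1344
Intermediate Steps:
n(J, V) = J
(n(2, -2)*16)*42 = (2*16)*42 = 32*42 = 1344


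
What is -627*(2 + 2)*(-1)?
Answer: 2508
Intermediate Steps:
-627*(2 + 2)*(-1) = -2508*(-1) = -627*(-4) = 2508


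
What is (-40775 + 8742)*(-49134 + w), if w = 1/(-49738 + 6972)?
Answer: 67309810373285/42766 ≈ 1.5739e+9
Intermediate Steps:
w = -1/42766 (w = 1/(-42766) = -1/42766 ≈ -2.3383e-5)
(-40775 + 8742)*(-49134 + w) = (-40775 + 8742)*(-49134 - 1/42766) = -32033*(-2101264645/42766) = 67309810373285/42766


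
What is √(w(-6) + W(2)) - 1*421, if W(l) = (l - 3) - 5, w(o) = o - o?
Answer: -421 + I*√6 ≈ -421.0 + 2.4495*I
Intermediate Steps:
w(o) = 0
W(l) = -8 + l (W(l) = (-3 + l) - 5 = -8 + l)
√(w(-6) + W(2)) - 1*421 = √(0 + (-8 + 2)) - 1*421 = √(0 - 6) - 421 = √(-6) - 421 = I*√6 - 421 = -421 + I*√6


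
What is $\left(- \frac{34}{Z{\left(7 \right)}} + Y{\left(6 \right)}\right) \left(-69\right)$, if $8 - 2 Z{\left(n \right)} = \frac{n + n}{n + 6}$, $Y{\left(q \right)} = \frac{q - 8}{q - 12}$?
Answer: $\frac{9821}{15} \approx 654.73$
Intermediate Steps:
$Y{\left(q \right)} = \frac{-8 + q}{-12 + q}$
$Z{\left(n \right)} = 4 - \frac{n}{6 + n}$ ($Z{\left(n \right)} = 4 - \frac{\left(n + n\right) \frac{1}{n + 6}}{2} = 4 - \frac{2 n \frac{1}{6 + n}}{2} = 4 - \frac{n}{6 + n}$)
$\left(- \frac{34}{Z{\left(7 \right)}} + Y{\left(6 \right)}\right) \left(-69\right) = \left(- \frac{34}{3 \frac{1}{6 + 7} \left(8 + 7\right)} + \frac{-8 + 6}{-12 + 6}\right) \left(-69\right) = \left(- \frac{34}{3 \cdot \frac{1}{13} \cdot 15} + \frac{1}{-6} \left(-2\right)\right) \left(-69\right) = \left(- \frac{34}{3 \cdot \frac{1}{13} \cdot 15} - - \frac{1}{3}\right) \left(-69\right) = \left(- \frac{34}{\frac{45}{13}} + \frac{1}{3}\right) \left(-69\right) = \left(\left(-34\right) \frac{13}{45} + \frac{1}{3}\right) \left(-69\right) = \left(- \frac{442}{45} + \frac{1}{3}\right) \left(-69\right) = \left(- \frac{427}{45}\right) \left(-69\right) = \frac{9821}{15}$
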